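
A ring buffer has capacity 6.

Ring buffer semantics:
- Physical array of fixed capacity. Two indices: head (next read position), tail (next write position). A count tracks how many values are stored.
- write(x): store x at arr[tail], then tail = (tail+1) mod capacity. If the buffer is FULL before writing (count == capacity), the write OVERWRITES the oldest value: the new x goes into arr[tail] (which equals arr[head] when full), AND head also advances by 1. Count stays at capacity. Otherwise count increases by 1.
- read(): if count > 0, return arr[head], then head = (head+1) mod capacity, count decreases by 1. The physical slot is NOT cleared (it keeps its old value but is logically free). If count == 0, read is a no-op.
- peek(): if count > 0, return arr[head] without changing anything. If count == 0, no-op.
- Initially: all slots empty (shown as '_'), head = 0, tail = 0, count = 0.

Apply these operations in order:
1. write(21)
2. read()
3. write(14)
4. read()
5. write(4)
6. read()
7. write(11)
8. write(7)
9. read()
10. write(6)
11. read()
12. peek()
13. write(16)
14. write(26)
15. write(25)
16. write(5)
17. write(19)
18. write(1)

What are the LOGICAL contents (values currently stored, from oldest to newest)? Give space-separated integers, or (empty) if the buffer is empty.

Answer: 16 26 25 5 19 1

Derivation:
After op 1 (write(21)): arr=[21 _ _ _ _ _] head=0 tail=1 count=1
After op 2 (read()): arr=[21 _ _ _ _ _] head=1 tail=1 count=0
After op 3 (write(14)): arr=[21 14 _ _ _ _] head=1 tail=2 count=1
After op 4 (read()): arr=[21 14 _ _ _ _] head=2 tail=2 count=0
After op 5 (write(4)): arr=[21 14 4 _ _ _] head=2 tail=3 count=1
After op 6 (read()): arr=[21 14 4 _ _ _] head=3 tail=3 count=0
After op 7 (write(11)): arr=[21 14 4 11 _ _] head=3 tail=4 count=1
After op 8 (write(7)): arr=[21 14 4 11 7 _] head=3 tail=5 count=2
After op 9 (read()): arr=[21 14 4 11 7 _] head=4 tail=5 count=1
After op 10 (write(6)): arr=[21 14 4 11 7 6] head=4 tail=0 count=2
After op 11 (read()): arr=[21 14 4 11 7 6] head=5 tail=0 count=1
After op 12 (peek()): arr=[21 14 4 11 7 6] head=5 tail=0 count=1
After op 13 (write(16)): arr=[16 14 4 11 7 6] head=5 tail=1 count=2
After op 14 (write(26)): arr=[16 26 4 11 7 6] head=5 tail=2 count=3
After op 15 (write(25)): arr=[16 26 25 11 7 6] head=5 tail=3 count=4
After op 16 (write(5)): arr=[16 26 25 5 7 6] head=5 tail=4 count=5
After op 17 (write(19)): arr=[16 26 25 5 19 6] head=5 tail=5 count=6
After op 18 (write(1)): arr=[16 26 25 5 19 1] head=0 tail=0 count=6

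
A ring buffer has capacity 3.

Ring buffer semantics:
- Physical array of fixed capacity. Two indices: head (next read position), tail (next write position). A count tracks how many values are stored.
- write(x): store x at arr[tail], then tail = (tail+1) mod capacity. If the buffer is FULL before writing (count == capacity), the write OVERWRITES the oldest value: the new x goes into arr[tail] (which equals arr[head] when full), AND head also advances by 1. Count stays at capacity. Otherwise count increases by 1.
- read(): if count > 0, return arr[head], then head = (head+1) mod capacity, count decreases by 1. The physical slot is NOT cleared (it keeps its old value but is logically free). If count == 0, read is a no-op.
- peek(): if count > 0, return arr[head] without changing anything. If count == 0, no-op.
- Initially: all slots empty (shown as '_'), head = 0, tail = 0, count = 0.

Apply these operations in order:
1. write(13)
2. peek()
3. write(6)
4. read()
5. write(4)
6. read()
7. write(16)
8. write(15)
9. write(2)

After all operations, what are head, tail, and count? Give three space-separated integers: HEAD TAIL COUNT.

After op 1 (write(13)): arr=[13 _ _] head=0 tail=1 count=1
After op 2 (peek()): arr=[13 _ _] head=0 tail=1 count=1
After op 3 (write(6)): arr=[13 6 _] head=0 tail=2 count=2
After op 4 (read()): arr=[13 6 _] head=1 tail=2 count=1
After op 5 (write(4)): arr=[13 6 4] head=1 tail=0 count=2
After op 6 (read()): arr=[13 6 4] head=2 tail=0 count=1
After op 7 (write(16)): arr=[16 6 4] head=2 tail=1 count=2
After op 8 (write(15)): arr=[16 15 4] head=2 tail=2 count=3
After op 9 (write(2)): arr=[16 15 2] head=0 tail=0 count=3

Answer: 0 0 3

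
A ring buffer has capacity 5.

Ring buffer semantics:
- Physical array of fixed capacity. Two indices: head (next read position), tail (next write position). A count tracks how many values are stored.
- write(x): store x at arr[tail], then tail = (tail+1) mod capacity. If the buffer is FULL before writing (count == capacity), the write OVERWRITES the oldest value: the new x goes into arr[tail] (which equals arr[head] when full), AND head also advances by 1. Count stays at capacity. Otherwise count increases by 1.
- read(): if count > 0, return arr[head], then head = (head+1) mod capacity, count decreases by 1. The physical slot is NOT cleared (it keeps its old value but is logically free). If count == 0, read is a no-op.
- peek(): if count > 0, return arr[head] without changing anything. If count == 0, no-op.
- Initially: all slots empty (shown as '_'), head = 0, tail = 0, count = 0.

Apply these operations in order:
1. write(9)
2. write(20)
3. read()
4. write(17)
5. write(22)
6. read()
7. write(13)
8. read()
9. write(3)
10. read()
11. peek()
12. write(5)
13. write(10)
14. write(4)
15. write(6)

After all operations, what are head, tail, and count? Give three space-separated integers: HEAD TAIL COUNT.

After op 1 (write(9)): arr=[9 _ _ _ _] head=0 tail=1 count=1
After op 2 (write(20)): arr=[9 20 _ _ _] head=0 tail=2 count=2
After op 3 (read()): arr=[9 20 _ _ _] head=1 tail=2 count=1
After op 4 (write(17)): arr=[9 20 17 _ _] head=1 tail=3 count=2
After op 5 (write(22)): arr=[9 20 17 22 _] head=1 tail=4 count=3
After op 6 (read()): arr=[9 20 17 22 _] head=2 tail=4 count=2
After op 7 (write(13)): arr=[9 20 17 22 13] head=2 tail=0 count=3
After op 8 (read()): arr=[9 20 17 22 13] head=3 tail=0 count=2
After op 9 (write(3)): arr=[3 20 17 22 13] head=3 tail=1 count=3
After op 10 (read()): arr=[3 20 17 22 13] head=4 tail=1 count=2
After op 11 (peek()): arr=[3 20 17 22 13] head=4 tail=1 count=2
After op 12 (write(5)): arr=[3 5 17 22 13] head=4 tail=2 count=3
After op 13 (write(10)): arr=[3 5 10 22 13] head=4 tail=3 count=4
After op 14 (write(4)): arr=[3 5 10 4 13] head=4 tail=4 count=5
After op 15 (write(6)): arr=[3 5 10 4 6] head=0 tail=0 count=5

Answer: 0 0 5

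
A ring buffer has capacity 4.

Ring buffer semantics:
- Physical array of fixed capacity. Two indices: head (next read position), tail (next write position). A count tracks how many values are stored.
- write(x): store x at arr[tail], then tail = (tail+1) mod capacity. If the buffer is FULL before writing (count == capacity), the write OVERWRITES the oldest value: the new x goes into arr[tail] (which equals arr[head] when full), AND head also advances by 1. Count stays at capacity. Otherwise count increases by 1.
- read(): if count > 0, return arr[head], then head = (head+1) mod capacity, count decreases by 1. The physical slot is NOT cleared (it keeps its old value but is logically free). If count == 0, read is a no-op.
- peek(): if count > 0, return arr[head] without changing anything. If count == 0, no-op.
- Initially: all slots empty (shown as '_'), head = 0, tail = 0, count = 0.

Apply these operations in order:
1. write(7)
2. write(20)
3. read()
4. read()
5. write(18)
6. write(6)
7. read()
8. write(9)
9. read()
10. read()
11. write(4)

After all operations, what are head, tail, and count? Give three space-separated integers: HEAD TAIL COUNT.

Answer: 1 2 1

Derivation:
After op 1 (write(7)): arr=[7 _ _ _] head=0 tail=1 count=1
After op 2 (write(20)): arr=[7 20 _ _] head=0 tail=2 count=2
After op 3 (read()): arr=[7 20 _ _] head=1 tail=2 count=1
After op 4 (read()): arr=[7 20 _ _] head=2 tail=2 count=0
After op 5 (write(18)): arr=[7 20 18 _] head=2 tail=3 count=1
After op 6 (write(6)): arr=[7 20 18 6] head=2 tail=0 count=2
After op 7 (read()): arr=[7 20 18 6] head=3 tail=0 count=1
After op 8 (write(9)): arr=[9 20 18 6] head=3 tail=1 count=2
After op 9 (read()): arr=[9 20 18 6] head=0 tail=1 count=1
After op 10 (read()): arr=[9 20 18 6] head=1 tail=1 count=0
After op 11 (write(4)): arr=[9 4 18 6] head=1 tail=2 count=1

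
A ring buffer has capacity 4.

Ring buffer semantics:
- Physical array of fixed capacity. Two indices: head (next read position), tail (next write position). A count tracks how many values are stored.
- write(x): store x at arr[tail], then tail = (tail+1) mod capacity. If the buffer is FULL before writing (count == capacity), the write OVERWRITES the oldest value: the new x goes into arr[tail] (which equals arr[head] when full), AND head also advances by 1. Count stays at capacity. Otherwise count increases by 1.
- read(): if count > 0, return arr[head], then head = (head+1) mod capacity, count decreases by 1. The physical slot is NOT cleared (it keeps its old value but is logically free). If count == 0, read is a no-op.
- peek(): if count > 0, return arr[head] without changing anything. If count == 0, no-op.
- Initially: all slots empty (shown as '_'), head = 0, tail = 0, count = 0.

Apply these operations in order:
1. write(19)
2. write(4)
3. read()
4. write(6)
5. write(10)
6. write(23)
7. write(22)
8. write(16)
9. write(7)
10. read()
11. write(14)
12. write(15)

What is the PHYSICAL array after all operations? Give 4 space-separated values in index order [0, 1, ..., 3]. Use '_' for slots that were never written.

Answer: 14 15 16 7

Derivation:
After op 1 (write(19)): arr=[19 _ _ _] head=0 tail=1 count=1
After op 2 (write(4)): arr=[19 4 _ _] head=0 tail=2 count=2
After op 3 (read()): arr=[19 4 _ _] head=1 tail=2 count=1
After op 4 (write(6)): arr=[19 4 6 _] head=1 tail=3 count=2
After op 5 (write(10)): arr=[19 4 6 10] head=1 tail=0 count=3
After op 6 (write(23)): arr=[23 4 6 10] head=1 tail=1 count=4
After op 7 (write(22)): arr=[23 22 6 10] head=2 tail=2 count=4
After op 8 (write(16)): arr=[23 22 16 10] head=3 tail=3 count=4
After op 9 (write(7)): arr=[23 22 16 7] head=0 tail=0 count=4
After op 10 (read()): arr=[23 22 16 7] head=1 tail=0 count=3
After op 11 (write(14)): arr=[14 22 16 7] head=1 tail=1 count=4
After op 12 (write(15)): arr=[14 15 16 7] head=2 tail=2 count=4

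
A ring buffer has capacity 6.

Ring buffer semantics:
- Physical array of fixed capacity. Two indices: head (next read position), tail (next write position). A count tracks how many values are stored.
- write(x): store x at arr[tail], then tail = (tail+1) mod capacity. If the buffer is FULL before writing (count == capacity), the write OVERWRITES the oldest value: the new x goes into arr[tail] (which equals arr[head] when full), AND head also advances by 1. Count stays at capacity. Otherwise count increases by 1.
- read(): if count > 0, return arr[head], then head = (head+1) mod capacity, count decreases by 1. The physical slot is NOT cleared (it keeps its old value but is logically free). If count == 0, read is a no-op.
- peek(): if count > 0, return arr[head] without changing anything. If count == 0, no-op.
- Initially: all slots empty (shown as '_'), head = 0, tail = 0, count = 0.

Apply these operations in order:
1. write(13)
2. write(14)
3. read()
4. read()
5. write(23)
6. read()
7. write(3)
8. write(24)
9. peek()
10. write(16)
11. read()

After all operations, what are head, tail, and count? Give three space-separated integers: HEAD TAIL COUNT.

Answer: 4 0 2

Derivation:
After op 1 (write(13)): arr=[13 _ _ _ _ _] head=0 tail=1 count=1
After op 2 (write(14)): arr=[13 14 _ _ _ _] head=0 tail=2 count=2
After op 3 (read()): arr=[13 14 _ _ _ _] head=1 tail=2 count=1
After op 4 (read()): arr=[13 14 _ _ _ _] head=2 tail=2 count=0
After op 5 (write(23)): arr=[13 14 23 _ _ _] head=2 tail=3 count=1
After op 6 (read()): arr=[13 14 23 _ _ _] head=3 tail=3 count=0
After op 7 (write(3)): arr=[13 14 23 3 _ _] head=3 tail=4 count=1
After op 8 (write(24)): arr=[13 14 23 3 24 _] head=3 tail=5 count=2
After op 9 (peek()): arr=[13 14 23 3 24 _] head=3 tail=5 count=2
After op 10 (write(16)): arr=[13 14 23 3 24 16] head=3 tail=0 count=3
After op 11 (read()): arr=[13 14 23 3 24 16] head=4 tail=0 count=2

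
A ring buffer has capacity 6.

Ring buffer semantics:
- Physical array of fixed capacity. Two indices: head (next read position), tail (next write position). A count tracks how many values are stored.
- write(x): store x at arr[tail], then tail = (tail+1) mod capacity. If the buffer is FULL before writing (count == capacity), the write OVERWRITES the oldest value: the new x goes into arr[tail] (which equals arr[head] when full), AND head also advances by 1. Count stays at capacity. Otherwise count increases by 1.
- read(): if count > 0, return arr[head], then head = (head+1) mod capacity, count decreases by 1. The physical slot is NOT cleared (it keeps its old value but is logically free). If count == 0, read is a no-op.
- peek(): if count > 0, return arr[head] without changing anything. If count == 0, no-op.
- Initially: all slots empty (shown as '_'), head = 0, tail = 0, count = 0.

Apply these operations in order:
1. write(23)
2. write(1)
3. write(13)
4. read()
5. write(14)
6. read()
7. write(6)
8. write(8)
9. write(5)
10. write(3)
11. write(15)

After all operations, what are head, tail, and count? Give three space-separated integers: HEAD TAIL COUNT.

Answer: 3 3 6

Derivation:
After op 1 (write(23)): arr=[23 _ _ _ _ _] head=0 tail=1 count=1
After op 2 (write(1)): arr=[23 1 _ _ _ _] head=0 tail=2 count=2
After op 3 (write(13)): arr=[23 1 13 _ _ _] head=0 tail=3 count=3
After op 4 (read()): arr=[23 1 13 _ _ _] head=1 tail=3 count=2
After op 5 (write(14)): arr=[23 1 13 14 _ _] head=1 tail=4 count=3
After op 6 (read()): arr=[23 1 13 14 _ _] head=2 tail=4 count=2
After op 7 (write(6)): arr=[23 1 13 14 6 _] head=2 tail=5 count=3
After op 8 (write(8)): arr=[23 1 13 14 6 8] head=2 tail=0 count=4
After op 9 (write(5)): arr=[5 1 13 14 6 8] head=2 tail=1 count=5
After op 10 (write(3)): arr=[5 3 13 14 6 8] head=2 tail=2 count=6
After op 11 (write(15)): arr=[5 3 15 14 6 8] head=3 tail=3 count=6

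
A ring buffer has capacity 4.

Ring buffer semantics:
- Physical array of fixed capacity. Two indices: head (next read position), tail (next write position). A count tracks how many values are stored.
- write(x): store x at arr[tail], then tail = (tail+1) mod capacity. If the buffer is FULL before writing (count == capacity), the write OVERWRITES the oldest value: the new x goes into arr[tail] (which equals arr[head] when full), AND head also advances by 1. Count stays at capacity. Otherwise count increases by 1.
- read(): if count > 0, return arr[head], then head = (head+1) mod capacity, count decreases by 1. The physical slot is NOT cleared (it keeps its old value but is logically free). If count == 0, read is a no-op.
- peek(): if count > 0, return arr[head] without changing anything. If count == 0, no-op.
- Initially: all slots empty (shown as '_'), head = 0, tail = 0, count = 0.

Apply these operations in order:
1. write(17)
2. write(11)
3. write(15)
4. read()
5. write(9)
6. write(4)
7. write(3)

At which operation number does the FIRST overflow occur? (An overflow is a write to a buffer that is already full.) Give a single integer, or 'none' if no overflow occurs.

Answer: 7

Derivation:
After op 1 (write(17)): arr=[17 _ _ _] head=0 tail=1 count=1
After op 2 (write(11)): arr=[17 11 _ _] head=0 tail=2 count=2
After op 3 (write(15)): arr=[17 11 15 _] head=0 tail=3 count=3
After op 4 (read()): arr=[17 11 15 _] head=1 tail=3 count=2
After op 5 (write(9)): arr=[17 11 15 9] head=1 tail=0 count=3
After op 6 (write(4)): arr=[4 11 15 9] head=1 tail=1 count=4
After op 7 (write(3)): arr=[4 3 15 9] head=2 tail=2 count=4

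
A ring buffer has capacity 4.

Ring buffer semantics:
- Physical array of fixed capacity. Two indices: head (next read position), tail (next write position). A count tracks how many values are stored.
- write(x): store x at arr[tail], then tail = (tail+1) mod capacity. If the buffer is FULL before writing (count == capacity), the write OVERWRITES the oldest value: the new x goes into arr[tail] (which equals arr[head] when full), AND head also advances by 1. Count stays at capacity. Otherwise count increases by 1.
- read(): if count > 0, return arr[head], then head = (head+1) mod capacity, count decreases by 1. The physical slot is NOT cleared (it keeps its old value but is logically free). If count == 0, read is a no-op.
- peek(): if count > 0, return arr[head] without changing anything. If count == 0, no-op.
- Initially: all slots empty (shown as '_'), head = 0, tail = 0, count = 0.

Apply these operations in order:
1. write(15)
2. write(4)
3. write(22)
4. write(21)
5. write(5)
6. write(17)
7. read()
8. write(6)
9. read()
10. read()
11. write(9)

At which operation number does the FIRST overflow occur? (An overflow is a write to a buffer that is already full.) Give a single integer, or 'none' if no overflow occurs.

After op 1 (write(15)): arr=[15 _ _ _] head=0 tail=1 count=1
After op 2 (write(4)): arr=[15 4 _ _] head=0 tail=2 count=2
After op 3 (write(22)): arr=[15 4 22 _] head=0 tail=3 count=3
After op 4 (write(21)): arr=[15 4 22 21] head=0 tail=0 count=4
After op 5 (write(5)): arr=[5 4 22 21] head=1 tail=1 count=4
After op 6 (write(17)): arr=[5 17 22 21] head=2 tail=2 count=4
After op 7 (read()): arr=[5 17 22 21] head=3 tail=2 count=3
After op 8 (write(6)): arr=[5 17 6 21] head=3 tail=3 count=4
After op 9 (read()): arr=[5 17 6 21] head=0 tail=3 count=3
After op 10 (read()): arr=[5 17 6 21] head=1 tail=3 count=2
After op 11 (write(9)): arr=[5 17 6 9] head=1 tail=0 count=3

Answer: 5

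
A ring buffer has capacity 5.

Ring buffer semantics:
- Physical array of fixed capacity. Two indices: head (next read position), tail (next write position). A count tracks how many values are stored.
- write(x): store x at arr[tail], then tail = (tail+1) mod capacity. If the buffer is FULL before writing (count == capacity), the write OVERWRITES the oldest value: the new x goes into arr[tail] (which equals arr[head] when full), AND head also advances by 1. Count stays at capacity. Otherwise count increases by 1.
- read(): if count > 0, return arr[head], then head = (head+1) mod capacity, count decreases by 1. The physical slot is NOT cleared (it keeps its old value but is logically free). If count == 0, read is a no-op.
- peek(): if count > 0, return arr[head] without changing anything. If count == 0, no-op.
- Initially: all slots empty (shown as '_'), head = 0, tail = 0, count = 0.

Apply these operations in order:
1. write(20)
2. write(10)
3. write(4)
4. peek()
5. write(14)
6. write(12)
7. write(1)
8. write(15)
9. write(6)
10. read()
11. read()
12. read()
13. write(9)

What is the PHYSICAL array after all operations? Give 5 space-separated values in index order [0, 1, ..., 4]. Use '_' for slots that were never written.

Answer: 1 15 6 9 12

Derivation:
After op 1 (write(20)): arr=[20 _ _ _ _] head=0 tail=1 count=1
After op 2 (write(10)): arr=[20 10 _ _ _] head=0 tail=2 count=2
After op 3 (write(4)): arr=[20 10 4 _ _] head=0 tail=3 count=3
After op 4 (peek()): arr=[20 10 4 _ _] head=0 tail=3 count=3
After op 5 (write(14)): arr=[20 10 4 14 _] head=0 tail=4 count=4
After op 6 (write(12)): arr=[20 10 4 14 12] head=0 tail=0 count=5
After op 7 (write(1)): arr=[1 10 4 14 12] head=1 tail=1 count=5
After op 8 (write(15)): arr=[1 15 4 14 12] head=2 tail=2 count=5
After op 9 (write(6)): arr=[1 15 6 14 12] head=3 tail=3 count=5
After op 10 (read()): arr=[1 15 6 14 12] head=4 tail=3 count=4
After op 11 (read()): arr=[1 15 6 14 12] head=0 tail=3 count=3
After op 12 (read()): arr=[1 15 6 14 12] head=1 tail=3 count=2
After op 13 (write(9)): arr=[1 15 6 9 12] head=1 tail=4 count=3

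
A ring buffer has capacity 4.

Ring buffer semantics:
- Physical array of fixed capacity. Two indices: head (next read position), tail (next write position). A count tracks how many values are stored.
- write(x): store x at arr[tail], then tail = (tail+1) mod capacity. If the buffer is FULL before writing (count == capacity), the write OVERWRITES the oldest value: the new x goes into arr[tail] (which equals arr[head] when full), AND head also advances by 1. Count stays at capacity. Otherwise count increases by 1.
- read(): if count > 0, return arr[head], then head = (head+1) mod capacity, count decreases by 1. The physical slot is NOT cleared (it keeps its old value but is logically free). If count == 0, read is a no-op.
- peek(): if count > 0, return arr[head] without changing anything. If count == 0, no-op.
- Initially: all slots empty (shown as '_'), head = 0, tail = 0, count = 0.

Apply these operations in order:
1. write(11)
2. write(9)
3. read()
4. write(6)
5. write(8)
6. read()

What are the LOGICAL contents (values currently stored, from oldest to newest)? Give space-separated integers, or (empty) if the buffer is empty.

Answer: 6 8

Derivation:
After op 1 (write(11)): arr=[11 _ _ _] head=0 tail=1 count=1
After op 2 (write(9)): arr=[11 9 _ _] head=0 tail=2 count=2
After op 3 (read()): arr=[11 9 _ _] head=1 tail=2 count=1
After op 4 (write(6)): arr=[11 9 6 _] head=1 tail=3 count=2
After op 5 (write(8)): arr=[11 9 6 8] head=1 tail=0 count=3
After op 6 (read()): arr=[11 9 6 8] head=2 tail=0 count=2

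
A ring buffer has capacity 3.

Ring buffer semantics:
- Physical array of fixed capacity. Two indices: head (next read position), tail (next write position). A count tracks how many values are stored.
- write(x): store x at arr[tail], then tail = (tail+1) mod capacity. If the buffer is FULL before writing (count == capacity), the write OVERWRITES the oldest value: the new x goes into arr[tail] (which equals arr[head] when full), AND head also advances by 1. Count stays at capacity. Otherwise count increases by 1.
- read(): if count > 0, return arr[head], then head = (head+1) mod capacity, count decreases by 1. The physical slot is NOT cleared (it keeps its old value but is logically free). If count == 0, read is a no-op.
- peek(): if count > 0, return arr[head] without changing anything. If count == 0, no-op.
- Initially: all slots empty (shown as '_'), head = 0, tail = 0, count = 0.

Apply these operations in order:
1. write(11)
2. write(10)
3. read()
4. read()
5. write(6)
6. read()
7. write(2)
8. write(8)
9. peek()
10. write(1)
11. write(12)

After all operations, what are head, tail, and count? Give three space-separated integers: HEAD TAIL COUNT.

Answer: 1 1 3

Derivation:
After op 1 (write(11)): arr=[11 _ _] head=0 tail=1 count=1
After op 2 (write(10)): arr=[11 10 _] head=0 tail=2 count=2
After op 3 (read()): arr=[11 10 _] head=1 tail=2 count=1
After op 4 (read()): arr=[11 10 _] head=2 tail=2 count=0
After op 5 (write(6)): arr=[11 10 6] head=2 tail=0 count=1
After op 6 (read()): arr=[11 10 6] head=0 tail=0 count=0
After op 7 (write(2)): arr=[2 10 6] head=0 tail=1 count=1
After op 8 (write(8)): arr=[2 8 6] head=0 tail=2 count=2
After op 9 (peek()): arr=[2 8 6] head=0 tail=2 count=2
After op 10 (write(1)): arr=[2 8 1] head=0 tail=0 count=3
After op 11 (write(12)): arr=[12 8 1] head=1 tail=1 count=3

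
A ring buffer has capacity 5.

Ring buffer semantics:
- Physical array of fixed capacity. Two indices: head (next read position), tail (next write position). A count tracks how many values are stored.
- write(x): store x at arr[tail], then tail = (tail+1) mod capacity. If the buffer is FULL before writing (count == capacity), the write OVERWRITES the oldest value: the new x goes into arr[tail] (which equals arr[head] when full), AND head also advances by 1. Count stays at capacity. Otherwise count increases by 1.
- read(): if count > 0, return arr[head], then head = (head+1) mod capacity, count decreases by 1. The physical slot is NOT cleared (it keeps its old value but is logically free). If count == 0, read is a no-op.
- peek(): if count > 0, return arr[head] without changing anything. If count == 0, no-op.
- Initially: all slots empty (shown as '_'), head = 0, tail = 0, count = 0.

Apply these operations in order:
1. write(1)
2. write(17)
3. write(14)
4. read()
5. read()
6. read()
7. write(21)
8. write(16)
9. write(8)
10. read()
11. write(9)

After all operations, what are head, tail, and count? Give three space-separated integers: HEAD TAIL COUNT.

After op 1 (write(1)): arr=[1 _ _ _ _] head=0 tail=1 count=1
After op 2 (write(17)): arr=[1 17 _ _ _] head=0 tail=2 count=2
After op 3 (write(14)): arr=[1 17 14 _ _] head=0 tail=3 count=3
After op 4 (read()): arr=[1 17 14 _ _] head=1 tail=3 count=2
After op 5 (read()): arr=[1 17 14 _ _] head=2 tail=3 count=1
After op 6 (read()): arr=[1 17 14 _ _] head=3 tail=3 count=0
After op 7 (write(21)): arr=[1 17 14 21 _] head=3 tail=4 count=1
After op 8 (write(16)): arr=[1 17 14 21 16] head=3 tail=0 count=2
After op 9 (write(8)): arr=[8 17 14 21 16] head=3 tail=1 count=3
After op 10 (read()): arr=[8 17 14 21 16] head=4 tail=1 count=2
After op 11 (write(9)): arr=[8 9 14 21 16] head=4 tail=2 count=3

Answer: 4 2 3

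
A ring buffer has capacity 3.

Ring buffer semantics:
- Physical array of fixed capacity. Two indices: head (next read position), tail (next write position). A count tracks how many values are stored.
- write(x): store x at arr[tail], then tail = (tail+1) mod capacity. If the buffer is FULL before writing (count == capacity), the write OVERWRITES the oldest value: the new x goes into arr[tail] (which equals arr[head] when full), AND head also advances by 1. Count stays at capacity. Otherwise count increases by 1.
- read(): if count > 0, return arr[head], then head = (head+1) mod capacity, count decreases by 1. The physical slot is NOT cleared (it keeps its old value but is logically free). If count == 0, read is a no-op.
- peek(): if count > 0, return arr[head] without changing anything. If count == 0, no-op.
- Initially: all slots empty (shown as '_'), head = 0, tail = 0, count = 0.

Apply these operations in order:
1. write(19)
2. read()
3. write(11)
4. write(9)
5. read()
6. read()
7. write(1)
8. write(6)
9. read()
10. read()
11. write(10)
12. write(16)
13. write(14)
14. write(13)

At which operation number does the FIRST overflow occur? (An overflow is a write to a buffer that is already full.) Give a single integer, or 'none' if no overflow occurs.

After op 1 (write(19)): arr=[19 _ _] head=0 tail=1 count=1
After op 2 (read()): arr=[19 _ _] head=1 tail=1 count=0
After op 3 (write(11)): arr=[19 11 _] head=1 tail=2 count=1
After op 4 (write(9)): arr=[19 11 9] head=1 tail=0 count=2
After op 5 (read()): arr=[19 11 9] head=2 tail=0 count=1
After op 6 (read()): arr=[19 11 9] head=0 tail=0 count=0
After op 7 (write(1)): arr=[1 11 9] head=0 tail=1 count=1
After op 8 (write(6)): arr=[1 6 9] head=0 tail=2 count=2
After op 9 (read()): arr=[1 6 9] head=1 tail=2 count=1
After op 10 (read()): arr=[1 6 9] head=2 tail=2 count=0
After op 11 (write(10)): arr=[1 6 10] head=2 tail=0 count=1
After op 12 (write(16)): arr=[16 6 10] head=2 tail=1 count=2
After op 13 (write(14)): arr=[16 14 10] head=2 tail=2 count=3
After op 14 (write(13)): arr=[16 14 13] head=0 tail=0 count=3

Answer: 14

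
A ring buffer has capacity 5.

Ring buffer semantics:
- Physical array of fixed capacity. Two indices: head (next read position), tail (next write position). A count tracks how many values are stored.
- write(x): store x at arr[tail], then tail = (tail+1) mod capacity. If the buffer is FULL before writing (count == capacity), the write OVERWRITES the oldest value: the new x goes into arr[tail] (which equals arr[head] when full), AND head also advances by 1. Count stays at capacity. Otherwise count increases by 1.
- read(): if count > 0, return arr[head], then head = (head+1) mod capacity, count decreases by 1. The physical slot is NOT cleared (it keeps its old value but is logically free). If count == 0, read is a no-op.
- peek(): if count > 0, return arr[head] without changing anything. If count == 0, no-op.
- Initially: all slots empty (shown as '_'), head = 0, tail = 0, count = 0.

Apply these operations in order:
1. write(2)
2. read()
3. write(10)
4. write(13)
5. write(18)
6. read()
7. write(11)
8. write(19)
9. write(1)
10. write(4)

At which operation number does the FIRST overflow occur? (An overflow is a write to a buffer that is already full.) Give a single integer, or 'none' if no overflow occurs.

After op 1 (write(2)): arr=[2 _ _ _ _] head=0 tail=1 count=1
After op 2 (read()): arr=[2 _ _ _ _] head=1 tail=1 count=0
After op 3 (write(10)): arr=[2 10 _ _ _] head=1 tail=2 count=1
After op 4 (write(13)): arr=[2 10 13 _ _] head=1 tail=3 count=2
After op 5 (write(18)): arr=[2 10 13 18 _] head=1 tail=4 count=3
After op 6 (read()): arr=[2 10 13 18 _] head=2 tail=4 count=2
After op 7 (write(11)): arr=[2 10 13 18 11] head=2 tail=0 count=3
After op 8 (write(19)): arr=[19 10 13 18 11] head=2 tail=1 count=4
After op 9 (write(1)): arr=[19 1 13 18 11] head=2 tail=2 count=5
After op 10 (write(4)): arr=[19 1 4 18 11] head=3 tail=3 count=5

Answer: 10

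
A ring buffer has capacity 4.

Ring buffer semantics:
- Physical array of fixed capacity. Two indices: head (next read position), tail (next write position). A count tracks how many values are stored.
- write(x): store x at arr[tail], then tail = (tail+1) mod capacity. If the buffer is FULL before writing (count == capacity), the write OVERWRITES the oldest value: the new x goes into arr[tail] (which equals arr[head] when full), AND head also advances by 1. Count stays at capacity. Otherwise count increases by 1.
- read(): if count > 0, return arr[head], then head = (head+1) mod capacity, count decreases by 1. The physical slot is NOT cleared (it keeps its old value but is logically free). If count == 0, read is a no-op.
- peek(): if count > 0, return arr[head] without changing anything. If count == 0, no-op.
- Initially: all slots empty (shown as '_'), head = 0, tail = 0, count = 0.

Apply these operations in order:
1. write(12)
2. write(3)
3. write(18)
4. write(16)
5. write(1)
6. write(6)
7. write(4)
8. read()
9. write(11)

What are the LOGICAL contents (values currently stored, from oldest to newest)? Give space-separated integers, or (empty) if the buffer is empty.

Answer: 1 6 4 11

Derivation:
After op 1 (write(12)): arr=[12 _ _ _] head=0 tail=1 count=1
After op 2 (write(3)): arr=[12 3 _ _] head=0 tail=2 count=2
After op 3 (write(18)): arr=[12 3 18 _] head=0 tail=3 count=3
After op 4 (write(16)): arr=[12 3 18 16] head=0 tail=0 count=4
After op 5 (write(1)): arr=[1 3 18 16] head=1 tail=1 count=4
After op 6 (write(6)): arr=[1 6 18 16] head=2 tail=2 count=4
After op 7 (write(4)): arr=[1 6 4 16] head=3 tail=3 count=4
After op 8 (read()): arr=[1 6 4 16] head=0 tail=3 count=3
After op 9 (write(11)): arr=[1 6 4 11] head=0 tail=0 count=4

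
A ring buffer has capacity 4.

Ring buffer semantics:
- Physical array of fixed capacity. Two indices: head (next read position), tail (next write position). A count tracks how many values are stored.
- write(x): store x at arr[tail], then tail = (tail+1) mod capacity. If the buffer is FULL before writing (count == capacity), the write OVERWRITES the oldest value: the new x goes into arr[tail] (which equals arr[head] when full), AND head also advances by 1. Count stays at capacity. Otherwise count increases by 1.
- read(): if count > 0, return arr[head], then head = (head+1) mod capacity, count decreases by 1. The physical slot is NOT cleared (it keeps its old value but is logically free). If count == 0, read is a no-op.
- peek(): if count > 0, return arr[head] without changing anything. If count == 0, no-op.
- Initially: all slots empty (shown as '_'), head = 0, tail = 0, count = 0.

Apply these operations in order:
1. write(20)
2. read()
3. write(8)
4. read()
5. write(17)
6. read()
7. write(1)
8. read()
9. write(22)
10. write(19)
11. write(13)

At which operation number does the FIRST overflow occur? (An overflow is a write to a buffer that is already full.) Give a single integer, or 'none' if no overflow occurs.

Answer: none

Derivation:
After op 1 (write(20)): arr=[20 _ _ _] head=0 tail=1 count=1
After op 2 (read()): arr=[20 _ _ _] head=1 tail=1 count=0
After op 3 (write(8)): arr=[20 8 _ _] head=1 tail=2 count=1
After op 4 (read()): arr=[20 8 _ _] head=2 tail=2 count=0
After op 5 (write(17)): arr=[20 8 17 _] head=2 tail=3 count=1
After op 6 (read()): arr=[20 8 17 _] head=3 tail=3 count=0
After op 7 (write(1)): arr=[20 8 17 1] head=3 tail=0 count=1
After op 8 (read()): arr=[20 8 17 1] head=0 tail=0 count=0
After op 9 (write(22)): arr=[22 8 17 1] head=0 tail=1 count=1
After op 10 (write(19)): arr=[22 19 17 1] head=0 tail=2 count=2
After op 11 (write(13)): arr=[22 19 13 1] head=0 tail=3 count=3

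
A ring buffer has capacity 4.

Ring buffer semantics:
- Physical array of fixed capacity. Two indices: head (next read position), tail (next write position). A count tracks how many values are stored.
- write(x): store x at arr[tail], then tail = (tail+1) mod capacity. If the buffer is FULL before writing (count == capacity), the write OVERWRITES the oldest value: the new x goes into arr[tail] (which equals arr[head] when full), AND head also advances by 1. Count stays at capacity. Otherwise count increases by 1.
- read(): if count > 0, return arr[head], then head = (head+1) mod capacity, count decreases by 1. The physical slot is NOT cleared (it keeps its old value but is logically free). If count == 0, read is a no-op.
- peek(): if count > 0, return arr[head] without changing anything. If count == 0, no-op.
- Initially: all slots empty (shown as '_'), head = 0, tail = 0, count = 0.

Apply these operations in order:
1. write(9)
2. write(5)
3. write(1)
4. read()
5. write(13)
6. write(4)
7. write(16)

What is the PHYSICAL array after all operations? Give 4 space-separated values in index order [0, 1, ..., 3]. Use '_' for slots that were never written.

After op 1 (write(9)): arr=[9 _ _ _] head=0 tail=1 count=1
After op 2 (write(5)): arr=[9 5 _ _] head=0 tail=2 count=2
After op 3 (write(1)): arr=[9 5 1 _] head=0 tail=3 count=3
After op 4 (read()): arr=[9 5 1 _] head=1 tail=3 count=2
After op 5 (write(13)): arr=[9 5 1 13] head=1 tail=0 count=3
After op 6 (write(4)): arr=[4 5 1 13] head=1 tail=1 count=4
After op 7 (write(16)): arr=[4 16 1 13] head=2 tail=2 count=4

Answer: 4 16 1 13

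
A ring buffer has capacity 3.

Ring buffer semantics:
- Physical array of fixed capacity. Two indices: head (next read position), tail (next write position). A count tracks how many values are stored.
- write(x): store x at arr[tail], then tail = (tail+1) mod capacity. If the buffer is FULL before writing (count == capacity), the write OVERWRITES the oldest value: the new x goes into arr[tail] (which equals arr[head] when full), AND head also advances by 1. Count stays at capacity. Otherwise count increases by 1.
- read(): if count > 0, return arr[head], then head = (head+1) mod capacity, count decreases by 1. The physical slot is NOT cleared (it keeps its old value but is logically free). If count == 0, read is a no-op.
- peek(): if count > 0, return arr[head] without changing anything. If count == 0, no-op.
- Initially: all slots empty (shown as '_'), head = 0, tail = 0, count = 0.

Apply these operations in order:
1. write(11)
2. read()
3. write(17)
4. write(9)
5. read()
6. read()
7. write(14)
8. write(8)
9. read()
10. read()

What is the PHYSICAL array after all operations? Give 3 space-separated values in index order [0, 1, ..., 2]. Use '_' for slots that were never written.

After op 1 (write(11)): arr=[11 _ _] head=0 tail=1 count=1
After op 2 (read()): arr=[11 _ _] head=1 tail=1 count=0
After op 3 (write(17)): arr=[11 17 _] head=1 tail=2 count=1
After op 4 (write(9)): arr=[11 17 9] head=1 tail=0 count=2
After op 5 (read()): arr=[11 17 9] head=2 tail=0 count=1
After op 6 (read()): arr=[11 17 9] head=0 tail=0 count=0
After op 7 (write(14)): arr=[14 17 9] head=0 tail=1 count=1
After op 8 (write(8)): arr=[14 8 9] head=0 tail=2 count=2
After op 9 (read()): arr=[14 8 9] head=1 tail=2 count=1
After op 10 (read()): arr=[14 8 9] head=2 tail=2 count=0

Answer: 14 8 9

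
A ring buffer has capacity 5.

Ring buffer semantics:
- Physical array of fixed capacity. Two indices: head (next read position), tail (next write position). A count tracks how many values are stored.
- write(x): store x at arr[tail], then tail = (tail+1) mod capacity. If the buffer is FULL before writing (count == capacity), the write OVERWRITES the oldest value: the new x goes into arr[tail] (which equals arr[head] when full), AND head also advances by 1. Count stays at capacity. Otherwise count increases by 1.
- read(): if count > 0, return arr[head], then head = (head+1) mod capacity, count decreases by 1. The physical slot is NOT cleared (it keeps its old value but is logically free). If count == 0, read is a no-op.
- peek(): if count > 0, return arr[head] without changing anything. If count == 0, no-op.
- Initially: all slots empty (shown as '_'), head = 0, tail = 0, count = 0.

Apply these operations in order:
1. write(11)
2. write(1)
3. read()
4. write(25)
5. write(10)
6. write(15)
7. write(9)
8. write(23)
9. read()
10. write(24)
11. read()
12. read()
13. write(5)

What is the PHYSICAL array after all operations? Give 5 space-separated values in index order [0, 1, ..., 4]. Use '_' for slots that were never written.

Answer: 9 23 24 5 15

Derivation:
After op 1 (write(11)): arr=[11 _ _ _ _] head=0 tail=1 count=1
After op 2 (write(1)): arr=[11 1 _ _ _] head=0 tail=2 count=2
After op 3 (read()): arr=[11 1 _ _ _] head=1 tail=2 count=1
After op 4 (write(25)): arr=[11 1 25 _ _] head=1 tail=3 count=2
After op 5 (write(10)): arr=[11 1 25 10 _] head=1 tail=4 count=3
After op 6 (write(15)): arr=[11 1 25 10 15] head=1 tail=0 count=4
After op 7 (write(9)): arr=[9 1 25 10 15] head=1 tail=1 count=5
After op 8 (write(23)): arr=[9 23 25 10 15] head=2 tail=2 count=5
After op 9 (read()): arr=[9 23 25 10 15] head=3 tail=2 count=4
After op 10 (write(24)): arr=[9 23 24 10 15] head=3 tail=3 count=5
After op 11 (read()): arr=[9 23 24 10 15] head=4 tail=3 count=4
After op 12 (read()): arr=[9 23 24 10 15] head=0 tail=3 count=3
After op 13 (write(5)): arr=[9 23 24 5 15] head=0 tail=4 count=4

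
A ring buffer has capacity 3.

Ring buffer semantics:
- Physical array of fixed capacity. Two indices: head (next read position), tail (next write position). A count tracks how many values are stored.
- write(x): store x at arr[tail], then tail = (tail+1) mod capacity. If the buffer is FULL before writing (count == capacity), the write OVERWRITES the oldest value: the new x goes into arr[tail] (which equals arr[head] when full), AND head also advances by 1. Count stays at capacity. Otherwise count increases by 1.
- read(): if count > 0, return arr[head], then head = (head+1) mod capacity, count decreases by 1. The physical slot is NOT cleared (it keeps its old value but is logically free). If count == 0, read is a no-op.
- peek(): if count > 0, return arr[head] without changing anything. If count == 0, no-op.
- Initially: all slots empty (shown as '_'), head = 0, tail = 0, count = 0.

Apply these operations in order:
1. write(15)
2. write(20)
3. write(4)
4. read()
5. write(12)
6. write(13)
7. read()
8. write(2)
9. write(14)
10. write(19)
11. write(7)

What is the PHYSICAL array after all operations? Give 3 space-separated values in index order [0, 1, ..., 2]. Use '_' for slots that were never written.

After op 1 (write(15)): arr=[15 _ _] head=0 tail=1 count=1
After op 2 (write(20)): arr=[15 20 _] head=0 tail=2 count=2
After op 3 (write(4)): arr=[15 20 4] head=0 tail=0 count=3
After op 4 (read()): arr=[15 20 4] head=1 tail=0 count=2
After op 5 (write(12)): arr=[12 20 4] head=1 tail=1 count=3
After op 6 (write(13)): arr=[12 13 4] head=2 tail=2 count=3
After op 7 (read()): arr=[12 13 4] head=0 tail=2 count=2
After op 8 (write(2)): arr=[12 13 2] head=0 tail=0 count=3
After op 9 (write(14)): arr=[14 13 2] head=1 tail=1 count=3
After op 10 (write(19)): arr=[14 19 2] head=2 tail=2 count=3
After op 11 (write(7)): arr=[14 19 7] head=0 tail=0 count=3

Answer: 14 19 7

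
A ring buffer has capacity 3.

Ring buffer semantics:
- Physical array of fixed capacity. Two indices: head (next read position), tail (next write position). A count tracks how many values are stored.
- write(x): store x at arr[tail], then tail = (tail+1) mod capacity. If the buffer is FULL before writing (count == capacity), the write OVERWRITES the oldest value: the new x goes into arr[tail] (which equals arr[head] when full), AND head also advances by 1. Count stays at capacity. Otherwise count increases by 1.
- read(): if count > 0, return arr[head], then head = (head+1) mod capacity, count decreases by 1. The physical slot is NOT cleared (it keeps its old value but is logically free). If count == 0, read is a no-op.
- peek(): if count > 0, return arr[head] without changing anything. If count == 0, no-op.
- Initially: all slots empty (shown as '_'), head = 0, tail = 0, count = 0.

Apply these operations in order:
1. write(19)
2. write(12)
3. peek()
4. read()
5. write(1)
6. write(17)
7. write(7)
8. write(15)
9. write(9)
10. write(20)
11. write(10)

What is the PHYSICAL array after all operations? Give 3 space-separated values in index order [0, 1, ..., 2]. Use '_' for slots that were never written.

After op 1 (write(19)): arr=[19 _ _] head=0 tail=1 count=1
After op 2 (write(12)): arr=[19 12 _] head=0 tail=2 count=2
After op 3 (peek()): arr=[19 12 _] head=0 tail=2 count=2
After op 4 (read()): arr=[19 12 _] head=1 tail=2 count=1
After op 5 (write(1)): arr=[19 12 1] head=1 tail=0 count=2
After op 6 (write(17)): arr=[17 12 1] head=1 tail=1 count=3
After op 7 (write(7)): arr=[17 7 1] head=2 tail=2 count=3
After op 8 (write(15)): arr=[17 7 15] head=0 tail=0 count=3
After op 9 (write(9)): arr=[9 7 15] head=1 tail=1 count=3
After op 10 (write(20)): arr=[9 20 15] head=2 tail=2 count=3
After op 11 (write(10)): arr=[9 20 10] head=0 tail=0 count=3

Answer: 9 20 10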